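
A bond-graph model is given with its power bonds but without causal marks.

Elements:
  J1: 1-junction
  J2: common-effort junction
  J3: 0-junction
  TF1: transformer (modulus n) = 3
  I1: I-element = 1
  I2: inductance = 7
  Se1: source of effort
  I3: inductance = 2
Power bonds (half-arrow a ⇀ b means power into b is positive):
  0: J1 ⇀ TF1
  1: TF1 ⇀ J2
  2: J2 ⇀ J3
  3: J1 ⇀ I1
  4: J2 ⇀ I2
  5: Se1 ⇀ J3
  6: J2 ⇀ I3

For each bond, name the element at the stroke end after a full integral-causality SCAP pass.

bond 0 stroke→J1
bond 1 stroke→TF1
bond 2 stroke→J2
bond 3 stroke→I1
bond 4 stroke→I2
bond 5 stroke→J3
bond 6 stroke→I3

#5 →J3  (source Se1 imposes e)
#2 →J2  (J3: bond 5 brought effort, rest push out)
#1 →TF1  (J2: bond 2 brought effort, rest push out)
#4 →I2  (common-e at J2 fixed by 2)
#6 →I3  (common-e at J2 fixed by 2)
#0 →J1  (TF TF1: opposite of bond 1)
#3 →I1  (J1: last free bond brings flow in)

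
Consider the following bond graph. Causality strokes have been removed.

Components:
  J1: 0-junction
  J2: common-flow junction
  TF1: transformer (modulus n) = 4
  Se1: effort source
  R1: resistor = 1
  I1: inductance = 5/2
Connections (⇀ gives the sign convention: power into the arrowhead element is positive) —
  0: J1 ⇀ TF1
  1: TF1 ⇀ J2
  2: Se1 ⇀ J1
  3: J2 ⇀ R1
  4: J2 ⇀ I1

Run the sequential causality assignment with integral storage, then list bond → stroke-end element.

β2 stroke at J1  (source Se1 imposes e)
β0 stroke at TF1  (J1: bond 2 brought effort, rest push out)
β1 stroke at J2  (TF1: transformer flips bond 0)
β4 stroke at I1  (prefer integral on I1)
β3 stroke at J2  (J2: bond 4 brought flow, rest push out)

bond 0 |TF1
bond 1 |J2
bond 2 |J1
bond 3 |J2
bond 4 |I1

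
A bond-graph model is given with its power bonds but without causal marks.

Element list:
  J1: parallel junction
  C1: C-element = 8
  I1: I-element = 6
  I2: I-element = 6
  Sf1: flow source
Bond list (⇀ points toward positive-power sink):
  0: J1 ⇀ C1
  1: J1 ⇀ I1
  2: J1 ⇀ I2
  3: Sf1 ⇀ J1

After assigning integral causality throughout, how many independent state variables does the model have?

3  (C1, I1, I2 all integral)

β3 stroke→Sf1  (Sf1 fixes flow; stroke at Sf1)
β0 stroke→J1  (C1 integral (e out))
β1 stroke→I1  (0-jn J1 has e-setter on 0)
β2 stroke→I2  (J1: bond 0 brought effort, rest push out)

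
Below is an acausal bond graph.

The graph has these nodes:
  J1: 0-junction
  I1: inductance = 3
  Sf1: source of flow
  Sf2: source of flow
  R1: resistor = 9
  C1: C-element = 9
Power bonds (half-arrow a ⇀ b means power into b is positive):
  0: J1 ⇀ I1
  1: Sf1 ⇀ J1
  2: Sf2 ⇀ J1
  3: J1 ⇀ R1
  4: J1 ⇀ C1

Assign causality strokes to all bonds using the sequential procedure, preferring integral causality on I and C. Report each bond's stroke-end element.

b1 stroke→Sf1  (Sf1: flow source, stroke at near end)
b2 stroke→Sf2  (Sf2: flow source, stroke at near end)
b0 stroke→I1  (I1: I, integral causality)
b4 stroke→J1  (prefer integral on C1)
b3 stroke→R1  (common-e at J1 fixed by 4)

β0 |I1
β1 |Sf1
β2 |Sf2
β3 |R1
β4 |J1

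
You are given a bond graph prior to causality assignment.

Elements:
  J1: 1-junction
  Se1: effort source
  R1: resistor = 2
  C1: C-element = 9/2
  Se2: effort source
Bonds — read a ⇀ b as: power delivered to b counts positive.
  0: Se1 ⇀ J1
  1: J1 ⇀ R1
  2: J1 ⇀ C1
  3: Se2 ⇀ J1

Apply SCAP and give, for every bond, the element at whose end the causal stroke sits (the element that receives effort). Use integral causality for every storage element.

β0 |J1  (Se1: effort source, stroke at far end)
β3 |J1  (Se2: effort source, stroke at far end)
β2 |J1  (prefer integral on C1)
β1 |R1  (closing 1-jn rule on J1)

bond 0 stroke→J1
bond 1 stroke→R1
bond 2 stroke→J1
bond 3 stroke→J1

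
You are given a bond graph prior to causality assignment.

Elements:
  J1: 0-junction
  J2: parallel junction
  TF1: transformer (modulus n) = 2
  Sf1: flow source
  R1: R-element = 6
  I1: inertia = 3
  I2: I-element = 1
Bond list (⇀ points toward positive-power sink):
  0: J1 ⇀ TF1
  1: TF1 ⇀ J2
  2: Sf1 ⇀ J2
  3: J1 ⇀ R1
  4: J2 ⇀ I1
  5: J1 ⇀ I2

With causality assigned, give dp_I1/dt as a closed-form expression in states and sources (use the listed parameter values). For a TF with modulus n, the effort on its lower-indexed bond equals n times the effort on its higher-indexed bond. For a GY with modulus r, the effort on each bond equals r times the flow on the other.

dp_I1/dt = 3*F_Sf1/2 - p_I1/2 - 3*p_I2

#2 |Sf1  (source Sf1 imposes f)
#4 |I1  (I1: I, integral causality)
#1 |J2  (J2: last free bond brings effort in)
#0 |TF1  (TF TF1: opposite of bond 1)
#5 |I2  (I2 integral (f out))
#3 |J1  (only one effort-in slot at J1)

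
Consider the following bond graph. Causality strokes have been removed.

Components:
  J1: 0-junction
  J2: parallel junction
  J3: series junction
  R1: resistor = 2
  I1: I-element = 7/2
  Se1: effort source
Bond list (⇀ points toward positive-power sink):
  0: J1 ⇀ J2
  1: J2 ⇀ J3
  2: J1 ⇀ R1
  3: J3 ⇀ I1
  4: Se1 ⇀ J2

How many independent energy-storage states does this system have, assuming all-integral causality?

β4 |J2  (Se1: effort source, stroke at far end)
β0 |J1  (common-e at J2 fixed by 4)
β1 |J3  (J2 effort already set via bond 4)
β3 |I1  (J3: last free bond brings flow in)
β2 |R1  (common-e at J1 fixed by 0)

1  (I1 all integral)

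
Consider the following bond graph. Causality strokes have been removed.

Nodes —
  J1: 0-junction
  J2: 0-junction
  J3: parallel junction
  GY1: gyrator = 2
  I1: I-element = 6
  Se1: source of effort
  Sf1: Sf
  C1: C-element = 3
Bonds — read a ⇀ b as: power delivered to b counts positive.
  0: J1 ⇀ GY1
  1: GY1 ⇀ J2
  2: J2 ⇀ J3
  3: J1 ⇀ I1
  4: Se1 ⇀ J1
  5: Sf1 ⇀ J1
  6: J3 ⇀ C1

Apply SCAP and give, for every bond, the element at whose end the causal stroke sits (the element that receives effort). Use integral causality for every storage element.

b0 →GY1
b1 →GY1
b2 →J2
b3 →I1
b4 →J1
b5 →Sf1
b6 →J3

#4 →J1  (Se1 fixes effort; stroke away)
#5 →Sf1  (Sf1: flow source, stroke at near end)
#0 →GY1  (J1: bond 4 brought effort, rest push out)
#3 →I1  (0-jn J1 has e-setter on 4)
#1 →GY1  (through GY1, causality inverts; strokes same side of GY1)
#2 →J2  (J2: last free bond brings effort in)
#6 →J3  (J3 needs exactly one e-in)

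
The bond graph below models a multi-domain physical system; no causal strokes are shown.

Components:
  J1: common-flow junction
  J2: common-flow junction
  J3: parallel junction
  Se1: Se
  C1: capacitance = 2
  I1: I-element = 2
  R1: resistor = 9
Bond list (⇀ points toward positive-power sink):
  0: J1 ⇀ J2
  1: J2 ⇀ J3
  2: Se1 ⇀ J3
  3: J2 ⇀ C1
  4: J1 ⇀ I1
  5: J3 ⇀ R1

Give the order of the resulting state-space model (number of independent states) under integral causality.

#2 stroke→J3  (Se1 fixes effort; stroke away)
#1 stroke→J2  (common-e at J3 fixed by 2)
#5 stroke→R1  (common-e at J3 fixed by 2)
#3 stroke→J2  (C1: C, integral causality)
#0 stroke→J1  (J2: last free bond brings flow in)
#4 stroke→I1  (J1 needs exactly one f-in)

2  (C1, I1 all integral)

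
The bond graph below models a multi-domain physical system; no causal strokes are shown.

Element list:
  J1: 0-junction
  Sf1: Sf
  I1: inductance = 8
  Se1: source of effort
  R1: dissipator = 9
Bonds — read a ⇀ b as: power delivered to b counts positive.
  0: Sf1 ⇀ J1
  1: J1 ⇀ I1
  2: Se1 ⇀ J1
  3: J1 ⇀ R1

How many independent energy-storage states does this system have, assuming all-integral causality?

bond 0 →Sf1  (source Sf1 imposes f)
bond 2 →J1  (Se1 fixes effort; stroke away)
bond 1 →I1  (J1: bond 2 brought effort, rest push out)
bond 3 →R1  (common-e at J1 fixed by 2)

1  (I1 all integral)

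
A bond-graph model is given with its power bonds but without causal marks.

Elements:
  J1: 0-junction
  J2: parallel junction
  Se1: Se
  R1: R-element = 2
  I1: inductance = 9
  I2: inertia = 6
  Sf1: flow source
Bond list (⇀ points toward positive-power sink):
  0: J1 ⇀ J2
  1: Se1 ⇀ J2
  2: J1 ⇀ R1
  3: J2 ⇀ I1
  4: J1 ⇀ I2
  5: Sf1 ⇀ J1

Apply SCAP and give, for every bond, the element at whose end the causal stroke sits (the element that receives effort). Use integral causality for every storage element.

#1 |J2  (Se1 fixes effort; stroke away)
#5 |Sf1  (source Sf1 imposes f)
#0 |J1  (common-e at J2 fixed by 1)
#3 |I1  (J2 effort already set via bond 1)
#2 |R1  (J1: bond 0 brought effort, rest push out)
#4 |I2  (J1 effort already set via bond 0)

β0 |J1
β1 |J2
β2 |R1
β3 |I1
β4 |I2
β5 |Sf1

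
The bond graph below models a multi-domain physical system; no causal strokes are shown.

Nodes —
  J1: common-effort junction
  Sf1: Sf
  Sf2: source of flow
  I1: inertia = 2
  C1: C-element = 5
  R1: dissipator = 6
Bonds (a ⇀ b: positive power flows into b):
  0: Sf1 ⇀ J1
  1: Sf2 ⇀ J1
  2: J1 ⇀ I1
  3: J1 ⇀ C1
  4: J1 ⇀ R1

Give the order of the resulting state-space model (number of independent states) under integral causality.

#0 |Sf1  (Sf1 fixes flow; stroke at Sf1)
#1 |Sf2  (source Sf2 imposes f)
#2 |I1  (I1: I, integral causality)
#3 |J1  (prefer integral on C1)
#4 |R1  (common-e at J1 fixed by 3)

2  (C1, I1 all integral)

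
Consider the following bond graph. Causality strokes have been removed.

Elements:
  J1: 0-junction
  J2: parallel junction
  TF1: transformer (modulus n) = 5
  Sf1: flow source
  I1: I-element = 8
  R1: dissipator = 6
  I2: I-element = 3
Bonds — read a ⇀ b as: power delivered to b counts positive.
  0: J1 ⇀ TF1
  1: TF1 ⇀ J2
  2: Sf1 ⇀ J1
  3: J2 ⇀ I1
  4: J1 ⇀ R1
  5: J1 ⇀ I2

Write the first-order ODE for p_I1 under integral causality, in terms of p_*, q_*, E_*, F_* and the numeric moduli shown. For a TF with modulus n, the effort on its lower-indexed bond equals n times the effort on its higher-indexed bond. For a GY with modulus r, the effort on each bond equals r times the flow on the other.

bond 2 stroke at Sf1  (Sf1 (Sf) sets flow on bond)
bond 3 stroke at I1  (I1 integral (f out))
bond 1 stroke at J2  (J2 needs exactly one e-in)
bond 0 stroke at TF1  (through TF1, causality passes straight; one stroke at TF1)
bond 5 stroke at I2  (I2 integral (f out))
bond 4 stroke at J1  (closing 0-jn rule on J1)

dp_I1/dt = 6*F_Sf1/5 - 3*p_I1/100 - 2*p_I2/5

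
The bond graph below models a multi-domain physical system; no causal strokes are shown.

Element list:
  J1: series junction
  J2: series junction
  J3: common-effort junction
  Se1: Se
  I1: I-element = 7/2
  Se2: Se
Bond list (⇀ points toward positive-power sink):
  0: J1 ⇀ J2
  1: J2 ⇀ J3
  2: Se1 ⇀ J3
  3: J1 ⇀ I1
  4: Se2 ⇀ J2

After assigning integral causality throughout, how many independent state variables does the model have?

#2 stroke at J3  (source Se1 imposes e)
#4 stroke at J2  (Se2 fixes effort; stroke away)
#1 stroke at J2  (J3: bond 2 brought effort, rest push out)
#0 stroke at J1  (J2: last free bond brings flow in)
#3 stroke at I1  (J1: last free bond brings flow in)

1  (I1 all integral)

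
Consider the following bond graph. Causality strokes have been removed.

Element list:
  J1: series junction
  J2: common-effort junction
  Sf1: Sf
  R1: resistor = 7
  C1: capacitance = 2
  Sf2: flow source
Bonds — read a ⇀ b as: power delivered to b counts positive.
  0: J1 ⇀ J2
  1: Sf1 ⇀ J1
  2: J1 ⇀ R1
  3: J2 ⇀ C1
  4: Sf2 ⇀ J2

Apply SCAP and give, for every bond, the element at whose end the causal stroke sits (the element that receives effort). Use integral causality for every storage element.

b0 →J1
b1 →Sf1
b2 →J1
b3 →J2
b4 →Sf2

bond 1 stroke at Sf1  (source Sf1 imposes f)
bond 4 stroke at Sf2  (Sf2 (Sf) sets flow on bond)
bond 0 stroke at J1  (common-f at J1 fixed by 1)
bond 2 stroke at J1  (J1 flow already set via bond 1)
bond 3 stroke at J2  (J2: last free bond brings effort in)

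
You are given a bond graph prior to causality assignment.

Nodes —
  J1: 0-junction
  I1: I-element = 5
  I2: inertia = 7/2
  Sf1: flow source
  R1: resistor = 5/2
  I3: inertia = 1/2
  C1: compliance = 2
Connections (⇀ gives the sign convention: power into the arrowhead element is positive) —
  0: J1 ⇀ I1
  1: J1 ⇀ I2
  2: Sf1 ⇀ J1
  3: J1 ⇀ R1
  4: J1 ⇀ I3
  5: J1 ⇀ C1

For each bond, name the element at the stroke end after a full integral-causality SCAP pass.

b0 stroke at I1
b1 stroke at I2
b2 stroke at Sf1
b3 stroke at R1
b4 stroke at I3
b5 stroke at J1

b2 |Sf1  (Sf1 fixes flow; stroke at Sf1)
b0 |I1  (I1: I, integral causality)
b1 |I2  (prefer integral on I2)
b4 |I3  (prefer integral on I3)
b5 |J1  (C1 integral (e out))
b3 |R1  (0-jn J1 has e-setter on 5)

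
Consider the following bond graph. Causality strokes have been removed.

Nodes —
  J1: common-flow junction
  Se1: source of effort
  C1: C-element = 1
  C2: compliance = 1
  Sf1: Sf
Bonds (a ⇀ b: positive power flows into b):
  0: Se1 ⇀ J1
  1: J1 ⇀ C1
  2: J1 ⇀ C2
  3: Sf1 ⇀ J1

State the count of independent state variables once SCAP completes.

β0 →J1  (Se1: effort source, stroke at far end)
β3 →Sf1  (Sf1 fixes flow; stroke at Sf1)
β1 →J1  (J1 flow already set via bond 3)
β2 →J1  (common-f at J1 fixed by 3)

2  (C1, C2 all integral)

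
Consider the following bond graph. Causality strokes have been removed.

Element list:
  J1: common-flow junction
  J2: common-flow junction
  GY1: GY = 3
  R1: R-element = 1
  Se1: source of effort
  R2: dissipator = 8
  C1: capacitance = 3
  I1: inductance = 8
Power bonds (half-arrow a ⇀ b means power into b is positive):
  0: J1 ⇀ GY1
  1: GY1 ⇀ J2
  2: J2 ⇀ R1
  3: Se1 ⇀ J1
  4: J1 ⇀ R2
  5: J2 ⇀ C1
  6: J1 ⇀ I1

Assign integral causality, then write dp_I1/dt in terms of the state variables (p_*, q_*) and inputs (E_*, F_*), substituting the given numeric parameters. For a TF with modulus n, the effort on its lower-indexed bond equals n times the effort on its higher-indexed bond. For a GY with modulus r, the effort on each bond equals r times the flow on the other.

dp_I1/dt = E_Se1 - 17*p_I1/8 + q_C1

bond 3 stroke→J1  (Se1 fixes effort; stroke away)
bond 5 stroke→J2  (prefer integral on C1)
bond 6 stroke→I1  (I1 integral (f out))
bond 0 stroke→J1  (J1: bond 6 brought flow, rest push out)
bond 4 stroke→J1  (J1: bond 6 brought flow, rest push out)
bond 1 stroke→J2  (GY GY1: same side as bond 0)
bond 2 stroke→R1  (closing 1-jn rule on J2)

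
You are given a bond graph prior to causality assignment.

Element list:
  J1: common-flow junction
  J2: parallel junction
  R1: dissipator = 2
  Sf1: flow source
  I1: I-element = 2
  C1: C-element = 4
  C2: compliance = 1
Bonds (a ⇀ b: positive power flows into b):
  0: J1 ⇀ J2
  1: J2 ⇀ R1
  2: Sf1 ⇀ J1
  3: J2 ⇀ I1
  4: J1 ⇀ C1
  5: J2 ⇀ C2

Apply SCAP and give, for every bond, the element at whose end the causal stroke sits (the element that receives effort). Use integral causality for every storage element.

b2 stroke at Sf1  (source Sf1 imposes f)
b0 stroke at J1  (1-jn J1 has f-setter on 2)
b4 stroke at J1  (common-f at J1 fixed by 2)
b3 stroke at I1  (I1 outputs flow p/I1)
b5 stroke at J2  (prefer integral on C2)
b1 stroke at R1  (J2: bond 5 brought effort, rest push out)

β0 stroke→J1
β1 stroke→R1
β2 stroke→Sf1
β3 stroke→I1
β4 stroke→J1
β5 stroke→J2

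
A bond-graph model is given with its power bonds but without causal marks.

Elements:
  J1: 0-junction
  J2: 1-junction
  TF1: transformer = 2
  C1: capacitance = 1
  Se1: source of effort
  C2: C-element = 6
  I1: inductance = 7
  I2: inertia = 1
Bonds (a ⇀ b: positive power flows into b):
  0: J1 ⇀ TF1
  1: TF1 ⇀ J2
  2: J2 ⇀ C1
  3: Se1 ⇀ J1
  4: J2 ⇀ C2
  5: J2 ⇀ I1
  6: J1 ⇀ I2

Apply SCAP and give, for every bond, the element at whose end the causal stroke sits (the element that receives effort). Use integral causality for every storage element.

#0 stroke→TF1
#1 stroke→J2
#2 stroke→J2
#3 stroke→J1
#4 stroke→J2
#5 stroke→I1
#6 stroke→I2

bond 3 stroke→J1  (Se1: effort source, stroke at far end)
bond 0 stroke→TF1  (0-jn J1 has e-setter on 3)
bond 6 stroke→I2  (common-e at J1 fixed by 3)
bond 1 stroke→J2  (TF TF1: opposite of bond 0)
bond 2 stroke→J2  (C1: C, integral causality)
bond 4 stroke→J2  (C2 integral (e out))
bond 5 stroke→I1  (J2 needs exactly one f-in)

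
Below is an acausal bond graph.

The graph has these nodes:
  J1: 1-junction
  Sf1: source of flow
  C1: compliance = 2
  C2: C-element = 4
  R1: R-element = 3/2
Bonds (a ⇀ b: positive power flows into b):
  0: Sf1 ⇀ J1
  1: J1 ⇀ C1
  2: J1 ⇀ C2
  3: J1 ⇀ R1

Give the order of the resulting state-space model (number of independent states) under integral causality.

2  (C1, C2 all integral)

β0 →Sf1  (Sf1 (Sf) sets flow on bond)
β1 →J1  (common-f at J1 fixed by 0)
β2 →J1  (1-jn J1 has f-setter on 0)
β3 →J1  (J1 flow already set via bond 0)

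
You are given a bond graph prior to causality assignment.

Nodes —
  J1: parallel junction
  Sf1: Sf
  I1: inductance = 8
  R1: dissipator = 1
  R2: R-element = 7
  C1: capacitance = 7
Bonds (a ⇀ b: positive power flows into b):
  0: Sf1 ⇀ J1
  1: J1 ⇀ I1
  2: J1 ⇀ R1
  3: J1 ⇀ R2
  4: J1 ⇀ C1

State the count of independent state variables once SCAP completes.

bond 0 →Sf1  (source Sf1 imposes f)
bond 1 →I1  (prefer integral on I1)
bond 4 →J1  (C1 integral (e out))
bond 2 →R1  (J1 effort already set via bond 4)
bond 3 →R2  (J1 effort already set via bond 4)

2  (C1, I1 all integral)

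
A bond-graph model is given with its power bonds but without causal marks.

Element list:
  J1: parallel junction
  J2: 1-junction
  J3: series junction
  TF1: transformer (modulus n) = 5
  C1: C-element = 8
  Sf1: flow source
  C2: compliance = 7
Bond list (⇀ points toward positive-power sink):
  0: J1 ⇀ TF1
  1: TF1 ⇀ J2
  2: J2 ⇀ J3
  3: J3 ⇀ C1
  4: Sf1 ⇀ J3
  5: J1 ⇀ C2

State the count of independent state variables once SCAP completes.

2  (C1, C2 all integral)

b4 |Sf1  (source Sf1 imposes f)
b2 |J3  (J3: bond 4 brought flow, rest push out)
b3 |J3  (1-jn J3 has f-setter on 4)
b1 |J2  (1-jn J2 has f-setter on 2)
b0 |TF1  (TF1: transformer flips bond 1)
b5 |J1  (J1 needs exactly one e-in)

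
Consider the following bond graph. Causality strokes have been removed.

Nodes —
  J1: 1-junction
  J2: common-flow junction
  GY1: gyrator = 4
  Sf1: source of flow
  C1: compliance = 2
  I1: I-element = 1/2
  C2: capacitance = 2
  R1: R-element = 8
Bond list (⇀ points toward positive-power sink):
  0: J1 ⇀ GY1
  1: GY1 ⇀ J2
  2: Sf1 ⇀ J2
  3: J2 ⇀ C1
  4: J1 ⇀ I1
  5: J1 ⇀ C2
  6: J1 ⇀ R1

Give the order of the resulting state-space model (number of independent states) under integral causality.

bond 2 stroke at Sf1  (Sf1 fixes flow; stroke at Sf1)
bond 1 stroke at J2  (1-jn J2 has f-setter on 2)
bond 3 stroke at J2  (common-f at J2 fixed by 2)
bond 0 stroke at J1  (GY1: gyrator matches bond 1)
bond 4 stroke at I1  (I1 integral (f out))
bond 5 stroke at J1  (J1: bond 4 brought flow, rest push out)
bond 6 stroke at J1  (J1 flow already set via bond 4)

3  (C1, C2, I1 all integral)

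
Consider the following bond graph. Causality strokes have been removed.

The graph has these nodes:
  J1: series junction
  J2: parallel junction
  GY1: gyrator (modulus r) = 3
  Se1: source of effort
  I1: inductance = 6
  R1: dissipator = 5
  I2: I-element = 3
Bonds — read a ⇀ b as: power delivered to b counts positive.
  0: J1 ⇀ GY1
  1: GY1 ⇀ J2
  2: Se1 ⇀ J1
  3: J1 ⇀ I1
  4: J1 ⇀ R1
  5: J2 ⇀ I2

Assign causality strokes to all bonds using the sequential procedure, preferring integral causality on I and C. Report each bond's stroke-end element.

b2 stroke at J1  (Se1 (Se) sets effort on bond)
b3 stroke at I1  (I1: I, integral causality)
b0 stroke at J1  (J1: bond 3 brought flow, rest push out)
b4 stroke at J1  (J1 flow already set via bond 3)
b1 stroke at J2  (GY1 both-in/both-out from 0)
b5 stroke at I2  (J2 effort already set via bond 1)

#0 stroke at J1
#1 stroke at J2
#2 stroke at J1
#3 stroke at I1
#4 stroke at J1
#5 stroke at I2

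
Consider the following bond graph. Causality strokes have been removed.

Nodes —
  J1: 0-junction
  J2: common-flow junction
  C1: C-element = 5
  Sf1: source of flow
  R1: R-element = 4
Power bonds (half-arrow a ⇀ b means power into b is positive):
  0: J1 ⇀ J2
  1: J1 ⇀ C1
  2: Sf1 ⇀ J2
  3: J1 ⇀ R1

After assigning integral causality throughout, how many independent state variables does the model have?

1  (C1 all integral)

bond 2 |Sf1  (Sf1 (Sf) sets flow on bond)
bond 0 |J2  (common-f at J2 fixed by 2)
bond 1 |J1  (C1 integral (e out))
bond 3 |R1  (J1: bond 1 brought effort, rest push out)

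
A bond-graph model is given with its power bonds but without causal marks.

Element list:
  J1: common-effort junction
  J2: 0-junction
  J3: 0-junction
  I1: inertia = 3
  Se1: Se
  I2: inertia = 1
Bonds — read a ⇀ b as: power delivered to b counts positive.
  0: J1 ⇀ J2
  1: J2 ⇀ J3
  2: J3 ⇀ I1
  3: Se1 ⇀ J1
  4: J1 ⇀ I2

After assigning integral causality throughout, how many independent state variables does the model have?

2  (I1, I2 all integral)

bond 3 stroke→J1  (Se1: effort source, stroke at far end)
bond 0 stroke→J2  (common-e at J1 fixed by 3)
bond 4 stroke→I2  (J1 effort already set via bond 3)
bond 1 stroke→J3  (0-jn J2 has e-setter on 0)
bond 2 stroke→I1  (common-e at J3 fixed by 1)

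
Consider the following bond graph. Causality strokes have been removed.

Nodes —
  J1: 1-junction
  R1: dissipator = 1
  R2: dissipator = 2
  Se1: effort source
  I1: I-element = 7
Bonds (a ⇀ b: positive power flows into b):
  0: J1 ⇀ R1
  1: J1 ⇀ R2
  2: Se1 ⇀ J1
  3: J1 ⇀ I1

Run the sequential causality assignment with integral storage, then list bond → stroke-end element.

β0 stroke at J1
β1 stroke at J1
β2 stroke at J1
β3 stroke at I1

β2 →J1  (Se1 fixes effort; stroke away)
β3 →I1  (I1 outputs flow p/I1)
β0 →J1  (common-f at J1 fixed by 3)
β1 →J1  (J1 flow already set via bond 3)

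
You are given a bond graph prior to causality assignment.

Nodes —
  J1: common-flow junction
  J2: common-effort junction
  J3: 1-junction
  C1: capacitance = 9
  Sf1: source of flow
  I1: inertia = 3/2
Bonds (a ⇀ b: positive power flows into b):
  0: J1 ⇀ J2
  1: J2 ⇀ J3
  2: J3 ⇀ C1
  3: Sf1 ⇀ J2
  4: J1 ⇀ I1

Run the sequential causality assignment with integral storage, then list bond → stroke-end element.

bond 0 stroke at J1
bond 1 stroke at J2
bond 2 stroke at J3
bond 3 stroke at Sf1
bond 4 stroke at I1

β3 |Sf1  (source Sf1 imposes f)
β2 |J3  (C1: C, integral causality)
β1 |J2  (closing 1-jn rule on J3)
β0 |J1  (J2: bond 1 brought effort, rest push out)
β4 |I1  (J1: last free bond brings flow in)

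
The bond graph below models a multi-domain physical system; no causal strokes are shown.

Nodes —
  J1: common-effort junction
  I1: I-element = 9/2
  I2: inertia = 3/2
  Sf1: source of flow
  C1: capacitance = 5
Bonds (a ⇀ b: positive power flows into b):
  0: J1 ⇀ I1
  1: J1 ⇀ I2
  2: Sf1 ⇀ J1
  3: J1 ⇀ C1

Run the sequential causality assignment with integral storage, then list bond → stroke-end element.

b0 |I1
b1 |I2
b2 |Sf1
b3 |J1

b2 |Sf1  (Sf1 (Sf) sets flow on bond)
b0 |I1  (I1: I, integral causality)
b1 |I2  (I2: I, integral causality)
b3 |J1  (J1 needs exactly one e-in)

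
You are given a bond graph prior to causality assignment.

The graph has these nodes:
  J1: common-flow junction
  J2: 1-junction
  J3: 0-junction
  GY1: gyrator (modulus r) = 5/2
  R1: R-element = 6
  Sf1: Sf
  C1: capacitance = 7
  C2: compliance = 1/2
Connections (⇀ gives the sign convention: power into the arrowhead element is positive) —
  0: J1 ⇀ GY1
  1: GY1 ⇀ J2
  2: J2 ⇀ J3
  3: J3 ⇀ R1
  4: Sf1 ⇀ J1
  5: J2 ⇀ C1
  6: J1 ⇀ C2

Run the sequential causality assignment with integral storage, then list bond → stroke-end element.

β4 →Sf1  (Sf1 (Sf) sets flow on bond)
β0 →J1  (common-f at J1 fixed by 4)
β6 →J1  (J1 flow already set via bond 4)
β1 →J2  (GY GY1: same side as bond 0)
β5 →J2  (prefer integral on C1)
β2 →J3  (only one flow-in slot at J2)
β3 →R1  (J3 effort already set via bond 2)

bond 0 →J1
bond 1 →J2
bond 2 →J3
bond 3 →R1
bond 4 →Sf1
bond 5 →J2
bond 6 →J1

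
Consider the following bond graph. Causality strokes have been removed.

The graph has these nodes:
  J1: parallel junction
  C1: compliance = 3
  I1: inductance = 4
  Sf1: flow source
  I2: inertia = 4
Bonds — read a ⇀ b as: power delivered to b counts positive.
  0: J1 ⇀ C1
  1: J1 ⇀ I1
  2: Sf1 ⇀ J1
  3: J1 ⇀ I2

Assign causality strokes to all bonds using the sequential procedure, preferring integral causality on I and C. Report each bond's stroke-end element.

β2 |Sf1  (Sf1 fixes flow; stroke at Sf1)
β0 |J1  (C1 outputs effort q/C1)
β1 |I1  (J1 effort already set via bond 0)
β3 |I2  (J1 effort already set via bond 0)

β0 stroke→J1
β1 stroke→I1
β2 stroke→Sf1
β3 stroke→I2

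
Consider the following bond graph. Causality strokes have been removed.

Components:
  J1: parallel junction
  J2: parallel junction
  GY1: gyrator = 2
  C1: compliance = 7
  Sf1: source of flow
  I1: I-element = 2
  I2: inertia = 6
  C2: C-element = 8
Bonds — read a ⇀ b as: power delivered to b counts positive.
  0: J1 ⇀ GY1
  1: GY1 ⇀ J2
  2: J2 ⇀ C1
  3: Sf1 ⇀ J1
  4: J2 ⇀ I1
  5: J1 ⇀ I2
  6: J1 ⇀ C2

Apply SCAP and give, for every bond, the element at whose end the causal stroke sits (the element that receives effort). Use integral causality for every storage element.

β3 →Sf1  (Sf1 (Sf) sets flow on bond)
β2 →J2  (C1 outputs effort q/C1)
β1 →GY1  (0-jn J2 has e-setter on 2)
β4 →I1  (0-jn J2 has e-setter on 2)
β0 →GY1  (GY1: gyrator matches bond 1)
β5 →I2  (I2: I, integral causality)
β6 →J1  (J1 needs exactly one e-in)

#0 stroke→GY1
#1 stroke→GY1
#2 stroke→J2
#3 stroke→Sf1
#4 stroke→I1
#5 stroke→I2
#6 stroke→J1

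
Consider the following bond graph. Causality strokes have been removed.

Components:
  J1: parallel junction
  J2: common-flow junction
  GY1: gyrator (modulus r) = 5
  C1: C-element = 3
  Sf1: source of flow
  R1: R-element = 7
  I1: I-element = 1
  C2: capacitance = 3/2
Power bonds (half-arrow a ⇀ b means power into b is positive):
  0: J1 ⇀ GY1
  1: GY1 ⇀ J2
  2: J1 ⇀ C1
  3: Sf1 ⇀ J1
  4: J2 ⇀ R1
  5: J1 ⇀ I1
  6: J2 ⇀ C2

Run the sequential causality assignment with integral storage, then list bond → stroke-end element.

b3 stroke at Sf1  (Sf1 (Sf) sets flow on bond)
b2 stroke at J1  (C1 integral (e out))
b0 stroke at GY1  (J1 effort already set via bond 2)
b5 stroke at I1  (common-e at J1 fixed by 2)
b1 stroke at GY1  (GY1 both-in/both-out from 0)
b4 stroke at J2  (J2 flow already set via bond 1)
b6 stroke at J2  (J2: bond 1 brought flow, rest push out)

b0 stroke→GY1
b1 stroke→GY1
b2 stroke→J1
b3 stroke→Sf1
b4 stroke→J2
b5 stroke→I1
b6 stroke→J2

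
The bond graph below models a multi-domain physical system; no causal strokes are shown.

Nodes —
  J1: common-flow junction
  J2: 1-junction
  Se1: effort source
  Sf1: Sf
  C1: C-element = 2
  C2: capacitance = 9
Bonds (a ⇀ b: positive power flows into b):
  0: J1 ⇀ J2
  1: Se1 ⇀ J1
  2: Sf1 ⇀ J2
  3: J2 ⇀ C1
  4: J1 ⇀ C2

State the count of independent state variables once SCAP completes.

b1 |J1  (Se1: effort source, stroke at far end)
b2 |Sf1  (Sf1: flow source, stroke at near end)
b0 |J2  (J2: bond 2 brought flow, rest push out)
b3 |J2  (J2 flow already set via bond 2)
b4 |J1  (1-jn J1 has f-setter on 0)

2  (C1, C2 all integral)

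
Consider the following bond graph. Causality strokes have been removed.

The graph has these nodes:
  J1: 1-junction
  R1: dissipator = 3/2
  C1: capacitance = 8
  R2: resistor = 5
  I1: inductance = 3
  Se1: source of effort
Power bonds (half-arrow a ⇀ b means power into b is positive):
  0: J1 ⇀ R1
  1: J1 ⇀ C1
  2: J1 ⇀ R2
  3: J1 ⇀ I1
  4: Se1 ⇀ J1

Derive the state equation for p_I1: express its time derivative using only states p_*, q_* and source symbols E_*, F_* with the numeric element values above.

dp_I1/dt = E_Se1 - 13*p_I1/6 - q_C1/8

b4 stroke→J1  (Se1 (Se) sets effort on bond)
b1 stroke→J1  (C1: C, integral causality)
b3 stroke→I1  (I1: I, integral causality)
b0 stroke→J1  (common-f at J1 fixed by 3)
b2 stroke→J1  (common-f at J1 fixed by 3)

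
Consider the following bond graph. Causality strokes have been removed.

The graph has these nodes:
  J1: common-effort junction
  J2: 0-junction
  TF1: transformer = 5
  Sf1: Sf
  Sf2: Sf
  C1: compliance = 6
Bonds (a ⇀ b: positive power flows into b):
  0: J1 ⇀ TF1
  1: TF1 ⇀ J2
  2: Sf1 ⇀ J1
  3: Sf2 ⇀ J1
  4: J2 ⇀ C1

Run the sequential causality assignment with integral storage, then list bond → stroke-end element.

#2 stroke→Sf1  (Sf1 fixes flow; stroke at Sf1)
#3 stroke→Sf2  (source Sf2 imposes f)
#0 stroke→J1  (J1: last free bond brings effort in)
#1 stroke→TF1  (TF TF1: opposite of bond 0)
#4 stroke→J2  (only one effort-in slot at J2)

b0 stroke at J1
b1 stroke at TF1
b2 stroke at Sf1
b3 stroke at Sf2
b4 stroke at J2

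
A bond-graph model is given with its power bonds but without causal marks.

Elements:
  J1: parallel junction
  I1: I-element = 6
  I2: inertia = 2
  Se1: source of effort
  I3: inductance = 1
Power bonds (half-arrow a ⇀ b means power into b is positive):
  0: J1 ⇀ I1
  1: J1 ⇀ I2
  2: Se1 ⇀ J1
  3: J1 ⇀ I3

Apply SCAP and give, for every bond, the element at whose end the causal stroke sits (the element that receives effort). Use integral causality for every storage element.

b0 stroke at I1
b1 stroke at I2
b2 stroke at J1
b3 stroke at I3

#2 stroke at J1  (Se1: effort source, stroke at far end)
#0 stroke at I1  (J1 effort already set via bond 2)
#1 stroke at I2  (0-jn J1 has e-setter on 2)
#3 stroke at I3  (J1 effort already set via bond 2)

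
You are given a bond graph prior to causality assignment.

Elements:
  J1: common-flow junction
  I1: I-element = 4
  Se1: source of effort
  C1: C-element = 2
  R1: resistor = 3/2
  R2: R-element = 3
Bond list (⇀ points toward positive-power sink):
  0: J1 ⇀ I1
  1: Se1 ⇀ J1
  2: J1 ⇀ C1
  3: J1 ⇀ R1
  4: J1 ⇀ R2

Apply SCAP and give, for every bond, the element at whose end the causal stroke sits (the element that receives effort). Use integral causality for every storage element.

b1 stroke→J1  (Se1 (Se) sets effort on bond)
b0 stroke→I1  (prefer integral on I1)
b2 stroke→J1  (1-jn J1 has f-setter on 0)
b3 stroke→J1  (J1: bond 0 brought flow, rest push out)
b4 stroke→J1  (1-jn J1 has f-setter on 0)

b0 |I1
b1 |J1
b2 |J1
b3 |J1
b4 |J1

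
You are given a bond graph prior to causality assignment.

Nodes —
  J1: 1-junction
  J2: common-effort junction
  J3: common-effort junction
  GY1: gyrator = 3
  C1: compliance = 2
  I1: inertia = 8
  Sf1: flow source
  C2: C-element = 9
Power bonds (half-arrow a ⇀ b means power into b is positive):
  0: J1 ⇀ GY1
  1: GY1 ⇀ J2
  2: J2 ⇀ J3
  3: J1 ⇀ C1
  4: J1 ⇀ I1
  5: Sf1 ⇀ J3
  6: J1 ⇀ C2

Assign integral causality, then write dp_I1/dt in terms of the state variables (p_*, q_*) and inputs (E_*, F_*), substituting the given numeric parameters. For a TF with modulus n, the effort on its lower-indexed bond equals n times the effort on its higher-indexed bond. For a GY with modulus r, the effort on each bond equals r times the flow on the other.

β5 →Sf1  (source Sf1 imposes f)
β2 →J3  (J3 needs exactly one e-in)
β1 →J2  (J2: last free bond brings effort in)
β0 →J1  (GY1: gyrator matches bond 1)
β3 →J1  (C1: C, integral causality)
β4 →I1  (I1 integral (f out))
β6 →J1  (J1 flow already set via bond 4)

dp_I1/dt = 3*F_Sf1 - q_C1/2 - q_C2/9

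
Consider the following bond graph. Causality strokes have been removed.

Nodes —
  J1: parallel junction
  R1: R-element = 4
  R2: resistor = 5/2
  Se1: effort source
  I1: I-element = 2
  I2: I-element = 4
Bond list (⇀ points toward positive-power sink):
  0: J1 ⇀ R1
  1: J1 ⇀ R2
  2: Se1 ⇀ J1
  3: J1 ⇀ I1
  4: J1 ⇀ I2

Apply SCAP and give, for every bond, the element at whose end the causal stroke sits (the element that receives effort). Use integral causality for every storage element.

β2 →J1  (source Se1 imposes e)
β0 →R1  (J1 effort already set via bond 2)
β1 →R2  (J1: bond 2 brought effort, rest push out)
β3 →I1  (0-jn J1 has e-setter on 2)
β4 →I2  (J1: bond 2 brought effort, rest push out)

bond 0 stroke at R1
bond 1 stroke at R2
bond 2 stroke at J1
bond 3 stroke at I1
bond 4 stroke at I2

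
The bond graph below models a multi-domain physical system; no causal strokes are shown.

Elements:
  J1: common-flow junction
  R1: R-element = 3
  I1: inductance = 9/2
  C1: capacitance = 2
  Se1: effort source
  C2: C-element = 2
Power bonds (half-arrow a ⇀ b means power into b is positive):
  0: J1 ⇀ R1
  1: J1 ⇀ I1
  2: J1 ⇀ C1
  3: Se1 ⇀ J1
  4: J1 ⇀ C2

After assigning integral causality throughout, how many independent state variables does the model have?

3  (C1, C2, I1 all integral)

bond 3 stroke at J1  (Se1 (Se) sets effort on bond)
bond 1 stroke at I1  (I1: I, integral causality)
bond 0 stroke at J1  (1-jn J1 has f-setter on 1)
bond 2 stroke at J1  (J1 flow already set via bond 1)
bond 4 stroke at J1  (1-jn J1 has f-setter on 1)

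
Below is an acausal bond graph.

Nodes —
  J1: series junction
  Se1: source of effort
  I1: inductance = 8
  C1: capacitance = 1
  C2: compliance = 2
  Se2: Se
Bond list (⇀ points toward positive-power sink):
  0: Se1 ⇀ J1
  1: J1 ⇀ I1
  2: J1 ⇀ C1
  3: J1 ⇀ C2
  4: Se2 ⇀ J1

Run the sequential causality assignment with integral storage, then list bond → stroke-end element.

β0 stroke→J1  (source Se1 imposes e)
β4 stroke→J1  (Se2: effort source, stroke at far end)
β1 stroke→I1  (prefer integral on I1)
β2 stroke→J1  (J1 flow already set via bond 1)
β3 stroke→J1  (1-jn J1 has f-setter on 1)

#0 →J1
#1 →I1
#2 →J1
#3 →J1
#4 →J1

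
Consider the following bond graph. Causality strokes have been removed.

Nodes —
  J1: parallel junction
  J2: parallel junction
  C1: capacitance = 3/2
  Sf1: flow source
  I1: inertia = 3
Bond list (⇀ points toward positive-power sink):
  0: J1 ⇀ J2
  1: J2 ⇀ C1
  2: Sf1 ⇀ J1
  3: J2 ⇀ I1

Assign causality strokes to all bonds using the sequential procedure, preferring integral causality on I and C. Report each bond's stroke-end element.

β0 →J1
β1 →J2
β2 →Sf1
β3 →I1

b2 stroke→Sf1  (Sf1 fixes flow; stroke at Sf1)
b0 stroke→J1  (J1 needs exactly one e-in)
b1 stroke→J2  (C1 integral (e out))
b3 stroke→I1  (0-jn J2 has e-setter on 1)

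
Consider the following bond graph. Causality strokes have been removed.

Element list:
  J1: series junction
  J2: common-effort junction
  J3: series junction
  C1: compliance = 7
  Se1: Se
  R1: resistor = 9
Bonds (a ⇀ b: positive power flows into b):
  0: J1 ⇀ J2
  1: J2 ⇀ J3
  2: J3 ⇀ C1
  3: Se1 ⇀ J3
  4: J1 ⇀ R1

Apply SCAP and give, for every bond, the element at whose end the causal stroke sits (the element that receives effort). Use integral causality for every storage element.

#3 |J3  (source Se1 imposes e)
#2 |J3  (C1 integral (e out))
#1 |J2  (J3: last free bond brings flow in)
#0 |J1  (J2: bond 1 brought effort, rest push out)
#4 |R1  (J1 needs exactly one f-in)

b0 stroke→J1
b1 stroke→J2
b2 stroke→J3
b3 stroke→J3
b4 stroke→R1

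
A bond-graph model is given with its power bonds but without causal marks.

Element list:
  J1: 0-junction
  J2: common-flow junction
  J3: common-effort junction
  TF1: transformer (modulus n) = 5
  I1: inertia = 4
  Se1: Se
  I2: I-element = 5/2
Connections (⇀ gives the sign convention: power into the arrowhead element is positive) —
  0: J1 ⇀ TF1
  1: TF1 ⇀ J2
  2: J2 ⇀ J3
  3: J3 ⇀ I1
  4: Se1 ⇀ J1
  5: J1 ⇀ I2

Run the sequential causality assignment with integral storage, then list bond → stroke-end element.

β4 stroke→J1  (Se1: effort source, stroke at far end)
β0 stroke→TF1  (J1 effort already set via bond 4)
β5 stroke→I2  (J1 effort already set via bond 4)
β1 stroke→J2  (TF TF1: opposite of bond 0)
β2 stroke→J3  (only one flow-in slot at J2)
β3 stroke→I1  (J3 effort already set via bond 2)

#0 →TF1
#1 →J2
#2 →J3
#3 →I1
#4 →J1
#5 →I2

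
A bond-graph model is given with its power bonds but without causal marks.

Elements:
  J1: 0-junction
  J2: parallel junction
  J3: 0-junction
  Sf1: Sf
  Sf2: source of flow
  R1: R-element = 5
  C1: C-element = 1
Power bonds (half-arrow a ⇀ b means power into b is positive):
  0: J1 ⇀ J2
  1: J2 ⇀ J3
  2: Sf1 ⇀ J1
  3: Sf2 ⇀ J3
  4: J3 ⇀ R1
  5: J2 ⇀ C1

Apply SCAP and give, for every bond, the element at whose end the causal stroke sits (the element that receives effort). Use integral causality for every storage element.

b0 stroke at J1
b1 stroke at J3
b2 stroke at Sf1
b3 stroke at Sf2
b4 stroke at R1
b5 stroke at J2

b2 stroke at Sf1  (Sf1: flow source, stroke at near end)
b3 stroke at Sf2  (source Sf2 imposes f)
b0 stroke at J1  (J1 needs exactly one e-in)
b5 stroke at J2  (prefer integral on C1)
b1 stroke at J3  (0-jn J2 has e-setter on 5)
b4 stroke at R1  (J3: bond 1 brought effort, rest push out)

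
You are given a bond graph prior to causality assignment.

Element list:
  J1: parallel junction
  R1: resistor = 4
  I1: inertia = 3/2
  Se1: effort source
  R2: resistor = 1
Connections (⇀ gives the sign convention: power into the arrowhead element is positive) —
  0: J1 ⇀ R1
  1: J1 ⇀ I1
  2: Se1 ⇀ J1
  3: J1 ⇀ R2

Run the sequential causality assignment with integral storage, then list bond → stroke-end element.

bond 0 stroke→R1
bond 1 stroke→I1
bond 2 stroke→J1
bond 3 stroke→R2

#2 stroke at J1  (Se1 (Se) sets effort on bond)
#0 stroke at R1  (J1 effort already set via bond 2)
#1 stroke at I1  (J1: bond 2 brought effort, rest push out)
#3 stroke at R2  (J1: bond 2 brought effort, rest push out)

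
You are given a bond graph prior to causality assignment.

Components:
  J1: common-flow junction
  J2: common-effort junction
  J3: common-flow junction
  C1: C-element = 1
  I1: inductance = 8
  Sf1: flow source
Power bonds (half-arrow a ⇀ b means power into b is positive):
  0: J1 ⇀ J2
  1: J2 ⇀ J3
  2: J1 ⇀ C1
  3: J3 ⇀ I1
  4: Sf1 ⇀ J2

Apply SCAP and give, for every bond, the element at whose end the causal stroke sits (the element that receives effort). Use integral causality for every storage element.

β4 |Sf1  (Sf1 (Sf) sets flow on bond)
β2 |J1  (C1: C, integral causality)
β0 |J2  (J1 needs exactly one f-in)
β1 |J3  (common-e at J2 fixed by 0)
β3 |I1  (closing 1-jn rule on J3)

β0 |J2
β1 |J3
β2 |J1
β3 |I1
β4 |Sf1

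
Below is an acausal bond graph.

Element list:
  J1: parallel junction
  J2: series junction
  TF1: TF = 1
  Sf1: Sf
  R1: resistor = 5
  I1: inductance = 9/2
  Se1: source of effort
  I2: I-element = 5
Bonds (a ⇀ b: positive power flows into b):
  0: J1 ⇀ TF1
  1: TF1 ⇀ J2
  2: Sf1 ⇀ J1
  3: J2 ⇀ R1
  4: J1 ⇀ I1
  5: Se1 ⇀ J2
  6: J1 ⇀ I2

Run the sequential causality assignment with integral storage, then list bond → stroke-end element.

bond 2 stroke→Sf1  (Sf1 fixes flow; stroke at Sf1)
bond 5 stroke→J2  (Se1 (Se) sets effort on bond)
bond 4 stroke→I1  (prefer integral on I1)
bond 6 stroke→I2  (prefer integral on I2)
bond 0 stroke→J1  (only one effort-in slot at J1)
bond 1 stroke→TF1  (TF TF1: opposite of bond 0)
bond 3 stroke→J2  (common-f at J2 fixed by 1)

b0 stroke at J1
b1 stroke at TF1
b2 stroke at Sf1
b3 stroke at J2
b4 stroke at I1
b5 stroke at J2
b6 stroke at I2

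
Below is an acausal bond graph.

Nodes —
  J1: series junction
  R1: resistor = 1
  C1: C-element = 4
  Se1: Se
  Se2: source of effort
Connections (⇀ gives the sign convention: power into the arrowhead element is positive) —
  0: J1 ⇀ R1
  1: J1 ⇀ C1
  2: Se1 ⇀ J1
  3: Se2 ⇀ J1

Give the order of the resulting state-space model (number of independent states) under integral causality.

1  (C1 all integral)

β2 |J1  (Se1 (Se) sets effort on bond)
β3 |J1  (Se2: effort source, stroke at far end)
β1 |J1  (C1 outputs effort q/C1)
β0 |R1  (closing 1-jn rule on J1)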